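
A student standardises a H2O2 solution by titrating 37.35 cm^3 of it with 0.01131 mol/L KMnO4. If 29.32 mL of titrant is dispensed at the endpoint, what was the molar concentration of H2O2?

0.0222 M

n(KMnO4) = 0.01131 x 0.02932 = 0.0003316 mol.
From the balanced equation, 2 mol KMnO4 reacts with 5 mol H2O2, so n(H2O2) = 0.0003316 x 5/2 = 0.0008290 mol.
[H2O2] = 0.0008290 / 0.03735 L = 0.0222 M.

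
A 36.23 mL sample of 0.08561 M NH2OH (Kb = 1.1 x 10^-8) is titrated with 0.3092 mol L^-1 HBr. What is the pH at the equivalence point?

n(NH2OH) = 0.08561 x 0.03623 = 0.003102 mol; V(HBr) at equivalence = 0.003102/0.3092 = 0.01003 L.
At equivalence the base is fully converted to NH3OH+; total volume = 0.04626 L, so [NH3OH+] = 0.003102/0.04626 = 0.06705 M.
Ka(NH3OH+) = Kw/Kb = 1.0e-14 / 1.1 x 10^-8 = 9.09e-7.
[H^+] = sqrt(Ka x [NH3OH+]) = sqrt(9.09e-7 x 0.06705) = 0.000247 M.
pH = -log(0.000247) = 3.61.

3.61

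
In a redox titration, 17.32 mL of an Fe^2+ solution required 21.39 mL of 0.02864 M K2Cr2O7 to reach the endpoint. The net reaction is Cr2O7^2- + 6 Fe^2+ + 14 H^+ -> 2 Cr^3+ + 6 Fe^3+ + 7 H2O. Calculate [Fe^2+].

0.212 M

n(K2Cr2O7) = 0.02864 x 0.02139 = 0.0006126 mol.
From the balanced equation, 1 mol K2Cr2O7 reacts with 6 mol Fe^2+, so n(Fe^2+) = 0.0006126 x 6/1 = 0.003676 mol.
[Fe^2+] = 0.003676 / 0.01732 L = 0.212 M.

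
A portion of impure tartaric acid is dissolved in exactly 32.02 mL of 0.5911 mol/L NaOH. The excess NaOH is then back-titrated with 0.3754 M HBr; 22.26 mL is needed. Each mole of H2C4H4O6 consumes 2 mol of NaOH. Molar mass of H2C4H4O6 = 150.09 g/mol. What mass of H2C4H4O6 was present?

Total n(NaOH) added = 0.5911 x 0.03202 = 0.01893 mol.
n(HBr) used = 0.3754 x 0.02226 = 0.008356 mol, which equals the excess n(NaOH).
So n(NaOH) consumed by the sample = 0.01893 - 0.008356 = 0.01057 mol.
n(H2C4H4O6) = 0.01057 / 2 = 0.005285 mol.
mass = 0.005285 mol x 150.09 g/mol = 0.793 g.

0.793 g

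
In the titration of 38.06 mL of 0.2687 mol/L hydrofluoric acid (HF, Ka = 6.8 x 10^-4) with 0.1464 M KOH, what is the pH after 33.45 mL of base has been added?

3.13

Initial n(HF) = 0.2687 x 0.03806 = 0.01023 mol.
n(KOH) added = 0.1464 x 0.03345 = 0.004897 mol, converting that many moles of HF to F-.
Remaining n(HF) = 0.005330 mol; n(F-) = 0.004897 mol.
By Henderson-Hasselbalch, pH = pKa + log([A^-]/[HA]) = 3.17 + log(0.004897/0.005330) = 3.17 + (-0.04) = 3.13.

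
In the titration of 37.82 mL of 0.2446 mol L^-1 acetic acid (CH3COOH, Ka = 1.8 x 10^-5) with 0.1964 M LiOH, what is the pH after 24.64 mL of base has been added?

4.78

Initial n(CH3COOH) = 0.2446 x 0.03782 = 0.009251 mol.
n(LiOH) added = 0.1964 x 0.02464 = 0.004839 mol, converting that many moles of CH3COOH to CH3COO-.
Remaining n(CH3COOH) = 0.004411 mol; n(CH3COO-) = 0.004839 mol.
By Henderson-Hasselbalch, pH = pKa + log([A^-]/[HA]) = 4.74 + log(0.004839/0.004411) = 4.74 + (+0.04) = 4.78.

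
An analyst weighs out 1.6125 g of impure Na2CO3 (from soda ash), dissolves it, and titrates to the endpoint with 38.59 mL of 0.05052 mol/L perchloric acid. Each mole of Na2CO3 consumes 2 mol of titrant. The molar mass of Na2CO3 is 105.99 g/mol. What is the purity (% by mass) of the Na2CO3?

n(HClO4) = 0.05052 x 0.03859 = 0.001950 mol.
n(Na2CO3) = 0.001950 / 2 = 0.0009748 mol.
mass of Na2CO3 = 0.0009748 x 105.99 = 0.1033 g.
% purity = 0.1033 / 1.6125 x 100 = 6.41%.

6.41%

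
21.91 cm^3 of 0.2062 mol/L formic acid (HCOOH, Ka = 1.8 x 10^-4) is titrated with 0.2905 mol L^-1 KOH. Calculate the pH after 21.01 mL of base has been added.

n(acid) = 0.2062 x 0.02191 = 0.004518 mol; n(KOH) added = 0.2905 x 0.02101 = 0.006103 mol.
Base is in excess by 0.006103 - 0.004518 = 0.001586 mol in a total volume of 0.04292 L.
[OH^-] = 0.001586/0.04292 = 0.03694 M, so pOH = 1.43 and pH = 14.00 - 1.43 = 12.57.

12.57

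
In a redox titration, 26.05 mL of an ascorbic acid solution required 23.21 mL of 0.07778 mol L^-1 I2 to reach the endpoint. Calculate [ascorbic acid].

n(I2) = 0.07778 x 0.02321 = 0.001805 mol.
From the balanced equation, 1 mol I2 reacts with 1 mol ascorbic acid, so n(ascorbic acid) = 0.001805 x 1/1 = 0.001805 mol.
[ascorbic acid] = 0.001805 / 0.02605 L = 0.0693 M.

0.0693 M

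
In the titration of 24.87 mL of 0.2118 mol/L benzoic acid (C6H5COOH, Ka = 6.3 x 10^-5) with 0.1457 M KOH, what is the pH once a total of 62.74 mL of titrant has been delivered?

12.65

n(acid) = 0.2118 x 0.02487 = 0.005267 mol; n(KOH) added = 0.1457 x 0.06274 = 0.009141 mol.
Base is in excess by 0.009141 - 0.005267 = 0.003874 mol in a total volume of 0.08761 L.
[OH^-] = 0.003874/0.08761 = 0.04422 M, so pOH = 1.35 and pH = 14.00 - 1.35 = 12.65.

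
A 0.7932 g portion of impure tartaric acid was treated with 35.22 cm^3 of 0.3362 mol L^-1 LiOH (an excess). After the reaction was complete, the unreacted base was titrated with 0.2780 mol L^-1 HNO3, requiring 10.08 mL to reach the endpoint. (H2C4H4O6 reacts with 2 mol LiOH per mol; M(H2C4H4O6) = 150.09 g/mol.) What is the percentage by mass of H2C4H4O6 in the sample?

85.5%

Total n(LiOH) added = 0.3362 x 0.03522 = 0.01184 mol.
n(HNO3) used = 0.2780 x 0.01008 = 0.002802 mol, which equals the excess n(LiOH).
So n(LiOH) consumed by the sample = 0.01184 - 0.002802 = 0.009039 mol.
n(H2C4H4O6) = 0.009039 / 2 = 0.004519 mol.
mass H2C4H4O6 = 0.004519 x 150.09 = 0.6783 g, so %H2C4H4O6 = 0.6783/0.7932 x 100 = 85.5%.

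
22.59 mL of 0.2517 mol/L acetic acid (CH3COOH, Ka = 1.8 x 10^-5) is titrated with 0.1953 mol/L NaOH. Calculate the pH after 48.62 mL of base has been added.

12.73

n(acid) = 0.2517 x 0.02259 = 0.005686 mol; n(NaOH) added = 0.1953 x 0.04862 = 0.009495 mol.
Base is in excess by 0.009495 - 0.005686 = 0.003810 mol in a total volume of 0.07121 L.
[OH^-] = 0.003810/0.07121 = 0.05350 M, so pOH = 1.27 and pH = 14.00 - 1.27 = 12.73.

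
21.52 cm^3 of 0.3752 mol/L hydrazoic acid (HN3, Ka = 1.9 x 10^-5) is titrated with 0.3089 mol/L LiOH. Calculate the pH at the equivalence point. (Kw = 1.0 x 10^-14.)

8.98

n(HN3) = 0.3752 x 0.02152 = 0.008074 mol; V(LiOH) at equivalence = 0.008074/0.3089 = 0.02614 L.
At equivalence all the acid is converted to N3-; total volume = 0.02152 + 0.02614 = 0.04766 L, so [N3-] = 0.008074/0.04766 = 0.1694 M.
Kb = Kw/Ka = 1.0e-14 / 1.9 x 10^-5 = 5.26e-10.
[OH^-] = sqrt(Kb x [N3-]) = sqrt(5.26e-10 x 0.1694) = 9.44e-6 M.
pOH = 5.02, so pH = 14.00 - 5.02 = 8.98.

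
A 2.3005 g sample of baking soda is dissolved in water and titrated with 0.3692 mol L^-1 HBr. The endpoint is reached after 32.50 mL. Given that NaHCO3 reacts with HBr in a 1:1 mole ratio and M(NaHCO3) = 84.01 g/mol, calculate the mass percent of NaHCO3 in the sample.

43.8%

n(HBr) = 0.3692 x 0.03250 = 0.01200 mol.
n(NaHCO3) = 0.01200 / 1 = 0.01200 mol.
mass of NaHCO3 = 0.01200 x 84.01 = 1.008 g.
% purity = 1.008 / 2.3005 x 100 = 43.8%.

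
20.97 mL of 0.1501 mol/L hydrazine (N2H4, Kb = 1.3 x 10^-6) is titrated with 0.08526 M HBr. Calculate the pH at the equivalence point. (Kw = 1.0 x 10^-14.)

n(N2H4) = 0.1501 x 0.02097 = 0.003148 mol; V(HBr) at equivalence = 0.003148/0.08526 = 0.03692 L.
At equivalence the base is fully converted to N2H5+; total volume = 0.05789 L, so [N2H5+] = 0.003148/0.05789 = 0.05437 M.
Ka(N2H5+) = Kw/Kb = 1.0e-14 / 1.3 x 10^-6 = 7.69e-9.
[H^+] = sqrt(Ka x [N2H5+]) = sqrt(7.69e-9 x 0.05437) = 2.05e-5 M.
pH = -log(2.05e-5) = 4.69.

4.69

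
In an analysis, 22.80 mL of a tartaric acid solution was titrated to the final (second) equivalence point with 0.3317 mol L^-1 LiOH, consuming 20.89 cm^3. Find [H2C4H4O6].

0.152 M

n(LiOH) = 0.3317 x 0.02089 = 0.006929 mol.
At the final (second) equivalence point, 2 mol OH^- react per mol H2C4H4O6, so n(H2C4H4O6) = 0.006929 / 2 = 0.003465 mol.
[H2C4H4O6] = 0.003465 / 0.02280 L = 0.152 M.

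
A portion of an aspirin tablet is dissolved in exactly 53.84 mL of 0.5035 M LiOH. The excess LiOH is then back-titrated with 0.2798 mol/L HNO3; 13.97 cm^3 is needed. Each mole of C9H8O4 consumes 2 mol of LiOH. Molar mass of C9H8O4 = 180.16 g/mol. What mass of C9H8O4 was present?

2.09 g

Total n(LiOH) added = 0.5035 x 0.05384 = 0.02711 mol.
n(HNO3) used = 0.2798 x 0.01397 = 0.003909 mol, which equals the excess n(LiOH).
So n(LiOH) consumed by the sample = 0.02711 - 0.003909 = 0.02320 mol.
n(C9H8O4) = 0.02320 / 2 = 0.01160 mol.
mass = 0.01160 mol x 180.16 g/mol = 2.09 g.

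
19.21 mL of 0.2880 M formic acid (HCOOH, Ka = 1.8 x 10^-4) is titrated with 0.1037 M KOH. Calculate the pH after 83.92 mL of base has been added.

12.49

n(acid) = 0.2880 x 0.01921 = 0.005532 mol; n(KOH) added = 0.1037 x 0.08392 = 0.008703 mol.
Base is in excess by 0.008703 - 0.005532 = 0.003170 mol in a total volume of 0.1031 L.
[OH^-] = 0.003170/0.1031 = 0.03074 M, so pOH = 1.51 and pH = 14.00 - 1.51 = 12.49.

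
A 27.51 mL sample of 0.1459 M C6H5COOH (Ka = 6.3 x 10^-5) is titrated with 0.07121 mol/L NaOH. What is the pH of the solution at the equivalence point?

n(C6H5COOH) = 0.1459 x 0.02751 = 0.004014 mol; V(NaOH) at equivalence = 0.004014/0.07121 = 0.05636 L.
At equivalence all the acid is converted to C6H5COO-; total volume = 0.02751 + 0.05636 = 0.08387 L, so [C6H5COO-] = 0.004014/0.08387 = 0.04785 M.
Kb = Kw/Ka = 1.0e-14 / 6.3 x 10^-5 = 1.59e-10.
[OH^-] = sqrt(Kb x [C6H5COO-]) = sqrt(1.59e-10 x 0.04785) = 2.76e-6 M.
pOH = 5.56, so pH = 14.00 - 5.56 = 8.44.

8.44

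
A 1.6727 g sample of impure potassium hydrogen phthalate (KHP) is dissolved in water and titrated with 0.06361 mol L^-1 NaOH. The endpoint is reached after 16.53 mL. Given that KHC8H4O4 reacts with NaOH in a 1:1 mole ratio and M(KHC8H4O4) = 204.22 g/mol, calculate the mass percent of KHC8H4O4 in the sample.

n(NaOH) = 0.06361 x 0.01653 = 0.001051 mol.
n(KHC8H4O4) = 0.001051 / 1 = 0.001051 mol.
mass of KHC8H4O4 = 0.001051 x 204.22 = 0.2147 g.
% purity = 0.2147 / 1.6727 x 100 = 12.8%.

12.8%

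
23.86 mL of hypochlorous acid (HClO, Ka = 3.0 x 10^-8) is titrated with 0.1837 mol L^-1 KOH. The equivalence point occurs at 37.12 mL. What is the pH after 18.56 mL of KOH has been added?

7.52

18.56 mL is exactly half the equivalence volume (37.12/2), i.e. the half-equivalence point.
There, n(HA) = n(A^-), so pH = pKa = -log(3.0 x 10^-8) = 7.52.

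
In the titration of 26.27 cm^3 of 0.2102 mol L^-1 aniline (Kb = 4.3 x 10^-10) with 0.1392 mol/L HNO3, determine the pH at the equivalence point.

2.86

n(C6H5NH2) = 0.2102 x 0.02627 = 0.005522 mol; V(HNO3) at equivalence = 0.005522/0.1392 = 0.03967 L.
At equivalence the base is fully converted to C6H5NH3+; total volume = 0.06594 L, so [C6H5NH3+] = 0.005522/0.06594 = 0.08374 M.
Ka(C6H5NH3+) = Kw/Kb = 1.0e-14 / 4.3 x 10^-10 = 2.33e-5.
[H^+] = sqrt(Ka x [C6H5NH3+]) = sqrt(2.33e-5 x 0.08374) = 0.00140 M.
pH = -log(0.00140) = 2.86.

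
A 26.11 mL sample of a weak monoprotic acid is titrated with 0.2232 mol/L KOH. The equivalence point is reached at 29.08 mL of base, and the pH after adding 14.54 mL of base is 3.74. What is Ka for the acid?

1.8 x 10^-4

14.54 mL is half of the equivalence volume, so this is the half-equivalence point where [HA] = [A^-].
At half-equivalence pH = pKa, so pKa = 3.74.
Ka = 10^(-3.74) = 1.8 x 10^-4.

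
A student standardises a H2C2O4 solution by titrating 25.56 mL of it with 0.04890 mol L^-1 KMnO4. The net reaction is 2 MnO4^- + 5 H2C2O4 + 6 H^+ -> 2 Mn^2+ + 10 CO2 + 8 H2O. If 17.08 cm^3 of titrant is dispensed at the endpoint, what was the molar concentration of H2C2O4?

n(KMnO4) = 0.04890 x 0.01708 = 0.0008352 mol.
From the balanced equation, 2 mol KMnO4 reacts with 5 mol H2C2O4, so n(H2C2O4) = 0.0008352 x 5/2 = 0.002088 mol.
[H2C2O4] = 0.002088 / 0.02556 L = 0.0817 M.

0.0817 M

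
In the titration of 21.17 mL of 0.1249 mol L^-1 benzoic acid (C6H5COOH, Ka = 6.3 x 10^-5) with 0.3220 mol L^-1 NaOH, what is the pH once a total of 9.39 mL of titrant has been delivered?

n(acid) = 0.1249 x 0.02117 = 0.002644 mol; n(NaOH) added = 0.3220 x 0.009390 = 0.003024 mol.
Base is in excess by 0.003024 - 0.002644 = 0.0003794 mol in a total volume of 0.03056 L.
[OH^-] = 0.0003794/0.03056 = 0.01242 M, so pOH = 1.91 and pH = 14.00 - 1.91 = 12.09.

12.09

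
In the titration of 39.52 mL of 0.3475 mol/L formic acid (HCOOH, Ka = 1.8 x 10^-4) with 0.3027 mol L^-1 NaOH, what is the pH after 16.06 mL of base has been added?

3.48

Initial n(HCOOH) = 0.3475 x 0.03952 = 0.01373 mol.
n(NaOH) added = 0.3027 x 0.01606 = 0.004861 mol, converting that many moles of HCOOH to HCOO-.
Remaining n(HCOOH) = 0.008872 mol; n(HCOO-) = 0.004861 mol.
By Henderson-Hasselbalch, pH = pKa + log([A^-]/[HA]) = 3.74 + log(0.004861/0.008872) = 3.74 + (-0.26) = 3.48.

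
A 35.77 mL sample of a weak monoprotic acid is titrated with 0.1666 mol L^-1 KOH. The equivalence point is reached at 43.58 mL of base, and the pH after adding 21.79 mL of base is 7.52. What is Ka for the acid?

21.79 mL is half of the equivalence volume, so this is the half-equivalence point where [HA] = [A^-].
At half-equivalence pH = pKa, so pKa = 7.52.
Ka = 10^(-7.52) = 3.0 x 10^-8.

3.0 x 10^-8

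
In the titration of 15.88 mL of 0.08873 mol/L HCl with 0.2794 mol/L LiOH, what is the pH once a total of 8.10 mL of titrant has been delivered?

12.55

n(acid) = 0.08873 x 0.01588 = 0.001409 mol; n(LiOH) added = 0.2794 x 0.008100 = 0.002263 mol.
Base is in excess by 0.002263 - 0.001409 = 0.0008541 mol in a total volume of 0.02398 L.
[OH^-] = 0.0008541/0.02398 = 0.03562 M, so pOH = 1.45 and pH = 14.00 - 1.45 = 12.55.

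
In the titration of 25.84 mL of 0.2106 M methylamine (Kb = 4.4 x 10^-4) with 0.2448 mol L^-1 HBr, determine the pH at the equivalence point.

5.79

n(CH3NH2) = 0.2106 x 0.02584 = 0.005442 mol; V(HBr) at equivalence = 0.005442/0.2448 = 0.02223 L.
At equivalence the base is fully converted to CH3NH3+; total volume = 0.04807 L, so [CH3NH3+] = 0.005442/0.04807 = 0.1132 M.
Ka(CH3NH3+) = Kw/Kb = 1.0e-14 / 4.4 x 10^-4 = 2.27e-11.
[H^+] = sqrt(Ka x [CH3NH3+]) = sqrt(2.27e-11 x 0.1132) = 1.60e-6 M.
pH = -log(1.60e-6) = 5.79.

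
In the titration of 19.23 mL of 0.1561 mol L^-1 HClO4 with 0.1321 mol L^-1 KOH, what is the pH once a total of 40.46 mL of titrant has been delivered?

12.59

n(acid) = 0.1561 x 0.01923 = 0.003002 mol; n(KOH) added = 0.1321 x 0.04046 = 0.005345 mol.
Base is in excess by 0.005345 - 0.003002 = 0.002343 mol in a total volume of 0.05969 L.
[OH^-] = 0.002343/0.05969 = 0.03925 M, so pOH = 1.41 and pH = 14.00 - 1.41 = 12.59.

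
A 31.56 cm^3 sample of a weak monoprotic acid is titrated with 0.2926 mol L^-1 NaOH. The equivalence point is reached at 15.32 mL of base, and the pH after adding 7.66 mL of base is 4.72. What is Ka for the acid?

7.66 mL is half of the equivalence volume, so this is the half-equivalence point where [HA] = [A^-].
At half-equivalence pH = pKa, so pKa = 4.72.
Ka = 10^(-4.72) = 1.9 x 10^-5.

1.9 x 10^-5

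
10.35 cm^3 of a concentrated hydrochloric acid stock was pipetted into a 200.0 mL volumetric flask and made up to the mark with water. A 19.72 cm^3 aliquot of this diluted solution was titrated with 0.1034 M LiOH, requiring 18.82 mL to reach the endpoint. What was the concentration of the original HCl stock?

1.91 M

n(LiOH) = 0.1034 x 0.01882 = 0.001946 mol.
n(HCl) in the aliquot = 0.001946 mol.
[diluted HCl] = 0.001946 / 0.01972 = 0.09868 M.
Dilution factor = 200.0/10.35 = 19.32, so [stock] = 0.09868 x 19.32 = 1.91 M.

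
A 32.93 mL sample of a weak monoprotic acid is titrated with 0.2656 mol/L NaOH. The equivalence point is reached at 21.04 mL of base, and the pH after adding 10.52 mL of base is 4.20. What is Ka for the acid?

10.52 mL is half of the equivalence volume, so this is the half-equivalence point where [HA] = [A^-].
At half-equivalence pH = pKa, so pKa = 4.20.
Ka = 10^(-4.20) = 6.3 x 10^-5.

6.3 x 10^-5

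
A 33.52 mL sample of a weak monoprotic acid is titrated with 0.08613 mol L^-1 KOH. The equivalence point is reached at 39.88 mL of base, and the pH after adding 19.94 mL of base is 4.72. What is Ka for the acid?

19.94 mL is half of the equivalence volume, so this is the half-equivalence point where [HA] = [A^-].
At half-equivalence pH = pKa, so pKa = 4.72.
Ka = 10^(-4.72) = 1.9 x 10^-5.

1.9 x 10^-5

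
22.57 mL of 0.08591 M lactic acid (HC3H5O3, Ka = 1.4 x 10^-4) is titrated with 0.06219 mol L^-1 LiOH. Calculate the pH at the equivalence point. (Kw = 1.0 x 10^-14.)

n(HC3H5O3) = 0.08591 x 0.02257 = 0.001939 mol; V(LiOH) at equivalence = 0.001939/0.06219 = 0.03118 L.
At equivalence all the acid is converted to C3H5O3-; total volume = 0.02257 + 0.03118 = 0.05375 L, so [C3H5O3-] = 0.001939/0.05375 = 0.03608 M.
Kb = Kw/Ka = 1.0e-14 / 1.4 x 10^-4 = 7.14e-11.
[OH^-] = sqrt(Kb x [C3H5O3-]) = sqrt(7.14e-11 x 0.03608) = 1.61e-6 M.
pOH = 5.79, so pH = 14.00 - 5.79 = 8.21.

8.21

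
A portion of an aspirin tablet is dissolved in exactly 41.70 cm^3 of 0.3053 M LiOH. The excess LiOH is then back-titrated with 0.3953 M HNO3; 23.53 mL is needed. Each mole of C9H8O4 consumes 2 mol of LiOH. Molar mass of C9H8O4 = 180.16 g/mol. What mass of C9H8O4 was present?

0.309 g

Total n(LiOH) added = 0.3053 x 0.04170 = 0.01273 mol.
n(HNO3) used = 0.3953 x 0.02353 = 0.009301 mol, which equals the excess n(LiOH).
So n(LiOH) consumed by the sample = 0.01273 - 0.009301 = 0.003430 mol.
n(C9H8O4) = 0.003430 / 2 = 0.001715 mol.
mass = 0.001715 mol x 180.16 g/mol = 0.309 g.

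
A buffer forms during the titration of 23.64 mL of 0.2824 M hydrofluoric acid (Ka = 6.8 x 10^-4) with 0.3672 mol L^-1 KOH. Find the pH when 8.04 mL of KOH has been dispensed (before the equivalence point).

3.07

Initial n(HF) = 0.2824 x 0.02364 = 0.006676 mol.
n(KOH) added = 0.3672 x 0.008040 = 0.002952 mol, converting that many moles of HF to F-.
Remaining n(HF) = 0.003724 mol; n(F-) = 0.002952 mol.
By Henderson-Hasselbalch, pH = pKa + log([A^-]/[HA]) = 3.17 + log(0.002952/0.003724) = 3.17 + (-0.10) = 3.07.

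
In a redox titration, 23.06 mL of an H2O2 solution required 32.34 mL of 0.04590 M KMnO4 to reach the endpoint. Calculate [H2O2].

0.161 M

n(KMnO4) = 0.04590 x 0.03234 = 0.001484 mol.
From the balanced equation, 2 mol KMnO4 reacts with 5 mol H2O2, so n(H2O2) = 0.001484 x 5/2 = 0.003711 mol.
[H2O2] = 0.003711 / 0.02306 L = 0.161 M.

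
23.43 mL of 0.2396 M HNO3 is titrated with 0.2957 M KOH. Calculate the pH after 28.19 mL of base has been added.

n(acid) = 0.2396 x 0.02343 = 0.005614 mol; n(KOH) added = 0.2957 x 0.02819 = 0.008336 mol.
Base is in excess by 0.008336 - 0.005614 = 0.002722 mol in a total volume of 0.05162 L.
[OH^-] = 0.002722/0.05162 = 0.05273 M, so pOH = 1.28 and pH = 14.00 - 1.28 = 12.72.

12.72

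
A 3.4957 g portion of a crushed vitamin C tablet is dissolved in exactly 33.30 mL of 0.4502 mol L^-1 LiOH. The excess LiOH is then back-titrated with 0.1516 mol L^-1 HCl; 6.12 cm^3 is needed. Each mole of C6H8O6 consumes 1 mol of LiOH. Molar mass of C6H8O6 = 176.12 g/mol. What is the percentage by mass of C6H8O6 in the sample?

70.9%

Total n(LiOH) added = 0.4502 x 0.03330 = 0.01499 mol.
n(HCl) used = 0.1516 x 0.006120 = 0.0009278 mol, which equals the excess n(LiOH).
So n(LiOH) consumed by the sample = 0.01499 - 0.0009278 = 0.01406 mol.
n(C6H8O6) = 0.01406 / 1 = 0.01406 mol.
mass C6H8O6 = 0.01406 x 176.12 = 2.477 g, so %C6H8O6 = 2.477/3.4957 x 100 = 70.9%.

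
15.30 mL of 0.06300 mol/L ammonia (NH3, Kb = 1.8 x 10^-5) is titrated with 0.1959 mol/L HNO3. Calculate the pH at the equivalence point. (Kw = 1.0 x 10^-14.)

5.29

n(NH3) = 0.06300 x 0.01530 = 0.0009639 mol; V(HNO3) at equivalence = 0.0009639/0.1959 = 0.004920 L.
At equivalence the base is fully converted to NH4+; total volume = 0.02022 L, so [NH4+] = 0.0009639/0.02022 = 0.04767 M.
Ka(NH4+) = Kw/Kb = 1.0e-14 / 1.8 x 10^-5 = 5.56e-10.
[H^+] = sqrt(Ka x [NH4+]) = sqrt(5.56e-10 x 0.04767) = 5.15e-6 M.
pH = -log(5.15e-6) = 5.29.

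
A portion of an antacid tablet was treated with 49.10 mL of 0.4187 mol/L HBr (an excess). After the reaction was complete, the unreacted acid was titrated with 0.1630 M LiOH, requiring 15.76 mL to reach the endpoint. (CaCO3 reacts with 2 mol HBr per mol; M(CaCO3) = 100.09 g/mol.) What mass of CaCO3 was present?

Total n(HBr) added = 0.4187 x 0.04910 = 0.02056 mol.
n(LiOH) used = 0.1630 x 0.01576 = 0.002569 mol, which equals the excess n(HBr).
So n(HBr) consumed by the sample = 0.02056 - 0.002569 = 0.01799 mol.
n(CaCO3) = 0.01799 / 2 = 0.008995 mol.
mass = 0.008995 mol x 100.09 g/mol = 0.900 g.

0.900 g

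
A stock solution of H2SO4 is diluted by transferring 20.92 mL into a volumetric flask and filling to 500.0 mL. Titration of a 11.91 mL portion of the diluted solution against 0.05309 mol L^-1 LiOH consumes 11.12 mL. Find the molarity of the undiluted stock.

n(LiOH) = 0.05309 x 0.01112 = 0.0005904 mol.
n(H2SO4) in the aliquot = 0.0005904 x 1/2 = 0.0002952 mol.
[diluted H2SO4] = 0.0002952 / 0.01191 = 0.02478 M.
Dilution factor = 500.0/20.92 = 23.90, so [stock] = 0.02478 x 23.90 = 0.592 M.

0.592 M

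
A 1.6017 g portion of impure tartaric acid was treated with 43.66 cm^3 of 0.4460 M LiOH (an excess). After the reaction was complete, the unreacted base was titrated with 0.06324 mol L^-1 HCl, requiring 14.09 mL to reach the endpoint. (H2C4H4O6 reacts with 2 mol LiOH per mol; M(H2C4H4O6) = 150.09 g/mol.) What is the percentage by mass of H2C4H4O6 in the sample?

87.1%

Total n(LiOH) added = 0.4460 x 0.04366 = 0.01947 mol.
n(HCl) used = 0.06324 x 0.01409 = 0.0008911 mol, which equals the excess n(LiOH).
So n(LiOH) consumed by the sample = 0.01947 - 0.0008911 = 0.01858 mol.
n(H2C4H4O6) = 0.01858 / 2 = 0.009291 mol.
mass H2C4H4O6 = 0.009291 x 150.09 = 1.394 g, so %H2C4H4O6 = 1.394/1.6017 x 100 = 87.1%.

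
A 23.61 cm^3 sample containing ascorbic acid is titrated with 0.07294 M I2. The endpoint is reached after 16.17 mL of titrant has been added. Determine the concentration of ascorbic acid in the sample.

0.0500 M

n(I2) = 0.07294 x 0.01617 = 0.001179 mol.
From the balanced equation, 1 mol I2 reacts with 1 mol ascorbic acid, so n(ascorbic acid) = 0.001179 x 1/1 = 0.001179 mol.
[ascorbic acid] = 0.001179 / 0.02361 L = 0.0500 M.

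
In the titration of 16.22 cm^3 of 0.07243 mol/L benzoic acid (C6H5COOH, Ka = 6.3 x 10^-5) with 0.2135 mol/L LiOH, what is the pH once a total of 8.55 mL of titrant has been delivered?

12.42

n(acid) = 0.07243 x 0.01622 = 0.001175 mol; n(LiOH) added = 0.2135 x 0.008550 = 0.001825 mol.
Base is in excess by 0.001825 - 0.001175 = 0.0006506 mol in a total volume of 0.02477 L.
[OH^-] = 0.0006506/0.02477 = 0.02627 M, so pOH = 1.58 and pH = 14.00 - 1.58 = 12.42.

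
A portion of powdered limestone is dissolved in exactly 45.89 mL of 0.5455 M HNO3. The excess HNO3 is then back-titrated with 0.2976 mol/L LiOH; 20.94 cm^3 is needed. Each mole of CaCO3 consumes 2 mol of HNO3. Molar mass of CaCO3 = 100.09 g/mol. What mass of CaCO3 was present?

Total n(HNO3) added = 0.5455 x 0.04589 = 0.02503 mol.
n(LiOH) used = 0.2976 x 0.02094 = 0.006232 mol, which equals the excess n(HNO3).
So n(HNO3) consumed by the sample = 0.02503 - 0.006232 = 0.01880 mol.
n(CaCO3) = 0.01880 / 2 = 0.009401 mol.
mass = 0.009401 mol x 100.09 g/mol = 0.941 g.

0.941 g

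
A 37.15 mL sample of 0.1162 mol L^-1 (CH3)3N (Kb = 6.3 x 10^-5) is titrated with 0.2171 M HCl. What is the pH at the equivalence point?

n((CH3)3N) = 0.1162 x 0.03715 = 0.004317 mol; V(HCl) at equivalence = 0.004317/0.2171 = 0.01988 L.
At equivalence the base is fully converted to (CH3)3NH+; total volume = 0.05703 L, so [(CH3)3NH+] = 0.004317/0.05703 = 0.07569 M.
Ka((CH3)3NH+) = Kw/Kb = 1.0e-14 / 6.3 x 10^-5 = 1.59e-10.
[H^+] = sqrt(Ka x [(CH3)3NH+]) = sqrt(1.59e-10 x 0.07569) = 3.47e-6 M.
pH = -log(3.47e-6) = 5.46.

5.46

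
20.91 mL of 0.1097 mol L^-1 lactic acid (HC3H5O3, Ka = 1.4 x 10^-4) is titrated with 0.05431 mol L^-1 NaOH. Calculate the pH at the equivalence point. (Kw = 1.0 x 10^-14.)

n(HC3H5O3) = 0.1097 x 0.02091 = 0.002294 mol; V(NaOH) at equivalence = 0.002294/0.05431 = 0.04224 L.
At equivalence all the acid is converted to C3H5O3-; total volume = 0.02091 + 0.04224 = 0.06315 L, so [C3H5O3-] = 0.002294/0.06315 = 0.03633 M.
Kb = Kw/Ka = 1.0e-14 / 1.4 x 10^-4 = 7.14e-11.
[OH^-] = sqrt(Kb x [C3H5O3-]) = sqrt(7.14e-11 x 0.03633) = 1.61e-6 M.
pOH = 5.79, so pH = 14.00 - 5.79 = 8.21.

8.21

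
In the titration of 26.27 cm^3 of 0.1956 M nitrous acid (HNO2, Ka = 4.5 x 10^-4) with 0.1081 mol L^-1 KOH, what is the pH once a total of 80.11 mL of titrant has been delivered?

12.52

n(acid) = 0.1956 x 0.02627 = 0.005138 mol; n(KOH) added = 0.1081 x 0.08011 = 0.008660 mol.
Base is in excess by 0.008660 - 0.005138 = 0.003521 mol in a total volume of 0.1064 L.
[OH^-] = 0.003521/0.1064 = 0.03310 M, so pOH = 1.48 and pH = 14.00 - 1.48 = 12.52.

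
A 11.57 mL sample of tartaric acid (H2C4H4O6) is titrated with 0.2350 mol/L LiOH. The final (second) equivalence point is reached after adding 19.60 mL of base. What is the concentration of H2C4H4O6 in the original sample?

0.199 M

n(LiOH) = 0.2350 x 0.01960 = 0.004606 mol.
At the final (second) equivalence point, 2 mol OH^- react per mol H2C4H4O6, so n(H2C4H4O6) = 0.004606 / 2 = 0.002303 mol.
[H2C4H4O6] = 0.002303 / 0.01157 L = 0.199 M.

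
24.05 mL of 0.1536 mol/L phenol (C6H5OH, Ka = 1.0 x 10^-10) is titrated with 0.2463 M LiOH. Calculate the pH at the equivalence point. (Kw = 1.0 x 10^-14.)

11.49

n(C6H5OH) = 0.1536 x 0.02405 = 0.003694 mol; V(LiOH) at equivalence = 0.003694/0.2463 = 0.01500 L.
At equivalence all the acid is converted to C6H5O-; total volume = 0.02405 + 0.01500 = 0.03905 L, so [C6H5O-] = 0.003694/0.03905 = 0.09460 M.
Kb = Kw/Ka = 1.0e-14 / 1.0 x 10^-10 = 0.000100.
[OH^-] = sqrt(Kb x [C6H5O-]) = sqrt(0.000100 x 0.09460) = 0.00308 M.
pOH = 2.51, so pH = 14.00 - 2.51 = 11.49.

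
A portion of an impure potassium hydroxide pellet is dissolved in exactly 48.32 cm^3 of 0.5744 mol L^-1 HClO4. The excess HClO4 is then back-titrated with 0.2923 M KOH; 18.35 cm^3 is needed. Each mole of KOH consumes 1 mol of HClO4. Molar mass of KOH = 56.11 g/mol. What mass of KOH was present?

Total n(HClO4) added = 0.5744 x 0.04832 = 0.02776 mol.
n(KOH) used = 0.2923 x 0.01835 = 0.005364 mol, which equals the excess n(HClO4).
So n(HClO4) consumed by the sample = 0.02776 - 0.005364 = 0.02239 mol.
n(KOH) = 0.02239 / 1 = 0.02239 mol.
mass = 0.02239 mol x 56.11 g/mol = 1.26 g.

1.26 g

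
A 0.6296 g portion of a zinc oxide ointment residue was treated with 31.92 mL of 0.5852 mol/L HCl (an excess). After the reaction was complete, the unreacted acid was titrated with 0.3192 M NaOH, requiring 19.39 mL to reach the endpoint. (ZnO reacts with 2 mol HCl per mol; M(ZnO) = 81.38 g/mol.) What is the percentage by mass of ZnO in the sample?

80.7%

Total n(HCl) added = 0.5852 x 0.03192 = 0.01868 mol.
n(NaOH) used = 0.3192 x 0.01939 = 0.006189 mol, which equals the excess n(HCl).
So n(HCl) consumed by the sample = 0.01868 - 0.006189 = 0.01249 mol.
n(ZnO) = 0.01249 / 2 = 0.006245 mol.
mass ZnO = 0.006245 x 81.38 = 0.5082 g, so %ZnO = 0.5082/0.6296 x 100 = 80.7%.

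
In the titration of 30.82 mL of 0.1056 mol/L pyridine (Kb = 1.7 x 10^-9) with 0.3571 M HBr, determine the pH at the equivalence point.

n(C5H5N) = 0.1056 x 0.03082 = 0.003255 mol; V(HBr) at equivalence = 0.003255/0.3571 = 0.009114 L.
At equivalence the base is fully converted to C5H5NH+; total volume = 0.03993 L, so [C5H5NH+] = 0.003255/0.03993 = 0.08150 M.
Ka(C5H5NH+) = Kw/Kb = 1.0e-14 / 1.7 x 10^-9 = 5.88e-6.
[H^+] = sqrt(Ka x [C5H5NH+]) = sqrt(5.88e-6 x 0.08150) = 0.000692 M.
pH = -log(0.000692) = 3.16.

3.16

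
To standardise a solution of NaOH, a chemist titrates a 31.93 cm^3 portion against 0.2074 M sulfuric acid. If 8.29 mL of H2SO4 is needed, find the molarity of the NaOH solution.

0.108 M

n(H2SO4) delivered = 0.2074 x 0.008290 = 0.001719 mol.
The reaction is 2 NaOH + 1 H2SO4, so n(NaOH) = 0.001719 x 2/1 = 0.003439 mol.
[NaOH] = 0.003439 mol / 0.03193 L = 0.108 M.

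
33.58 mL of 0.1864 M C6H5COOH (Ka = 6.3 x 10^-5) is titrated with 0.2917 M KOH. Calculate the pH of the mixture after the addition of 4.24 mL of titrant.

Initial n(C6H5COOH) = 0.1864 x 0.03358 = 0.006259 mol.
n(KOH) added = 0.2917 x 0.004240 = 0.001237 mol, converting that many moles of C6H5COOH to C6H5COO-.
Remaining n(C6H5COOH) = 0.005023 mol; n(C6H5COO-) = 0.001237 mol.
By Henderson-Hasselbalch, pH = pKa + log([A^-]/[HA]) = 4.20 + log(0.001237/0.005023) = 4.20 + (-0.61) = 3.59.

3.59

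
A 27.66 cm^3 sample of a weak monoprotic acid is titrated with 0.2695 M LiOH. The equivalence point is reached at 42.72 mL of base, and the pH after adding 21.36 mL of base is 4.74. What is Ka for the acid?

21.36 mL is half of the equivalence volume, so this is the half-equivalence point where [HA] = [A^-].
At half-equivalence pH = pKa, so pKa = 4.74.
Ka = 10^(-4.74) = 1.8 x 10^-5.

1.8 x 10^-5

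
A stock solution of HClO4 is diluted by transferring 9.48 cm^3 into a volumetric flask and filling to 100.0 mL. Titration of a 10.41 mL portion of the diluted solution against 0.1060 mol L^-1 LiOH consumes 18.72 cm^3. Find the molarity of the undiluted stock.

2.01 M

n(LiOH) = 0.1060 x 0.01872 = 0.001984 mol.
n(HClO4) in the aliquot = 0.001984 mol.
[diluted HClO4] = 0.001984 / 0.01041 = 0.1906 M.
Dilution factor = 100.0/9.480 = 10.55, so [stock] = 0.1906 x 10.55 = 2.01 M.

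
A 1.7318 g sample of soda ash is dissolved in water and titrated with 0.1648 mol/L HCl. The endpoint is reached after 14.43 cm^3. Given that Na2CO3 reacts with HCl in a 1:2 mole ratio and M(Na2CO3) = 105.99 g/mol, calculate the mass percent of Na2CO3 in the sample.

7.28%

n(HCl) = 0.1648 x 0.01443 = 0.002378 mol.
n(Na2CO3) = 0.002378 / 2 = 0.001189 mol.
mass of Na2CO3 = 0.001189 x 105.99 = 0.1260 g.
% purity = 0.1260 / 1.7318 x 100 = 7.28%.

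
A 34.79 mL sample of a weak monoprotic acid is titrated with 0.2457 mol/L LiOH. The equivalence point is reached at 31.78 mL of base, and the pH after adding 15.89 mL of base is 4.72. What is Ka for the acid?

1.9 x 10^-5

15.89 mL is half of the equivalence volume, so this is the half-equivalence point where [HA] = [A^-].
At half-equivalence pH = pKa, so pKa = 4.72.
Ka = 10^(-4.72) = 1.9 x 10^-5.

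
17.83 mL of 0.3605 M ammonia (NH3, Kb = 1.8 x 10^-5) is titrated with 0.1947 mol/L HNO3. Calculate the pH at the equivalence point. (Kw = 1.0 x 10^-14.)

5.08

n(NH3) = 0.3605 x 0.01783 = 0.006428 mol; V(HNO3) at equivalence = 0.006428/0.1947 = 0.03301 L.
At equivalence the base is fully converted to NH4+; total volume = 0.05084 L, so [NH4+] = 0.006428/0.05084 = 0.1264 M.
Ka(NH4+) = Kw/Kb = 1.0e-14 / 1.8 x 10^-5 = 5.56e-10.
[H^+] = sqrt(Ka x [NH4+]) = sqrt(5.56e-10 x 0.1264) = 8.38e-6 M.
pH = -log(8.38e-6) = 5.08.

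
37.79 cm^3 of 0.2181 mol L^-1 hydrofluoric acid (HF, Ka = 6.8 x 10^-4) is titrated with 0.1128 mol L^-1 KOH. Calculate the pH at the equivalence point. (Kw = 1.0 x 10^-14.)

n(HF) = 0.2181 x 0.03779 = 0.008242 mol; V(KOH) at equivalence = 0.008242/0.1128 = 0.07307 L.
At equivalence all the acid is converted to F-; total volume = 0.03779 + 0.07307 = 0.1109 L, so [F-] = 0.008242/0.1109 = 0.07435 M.
Kb = Kw/Ka = 1.0e-14 / 6.8 x 10^-4 = 1.47e-11.
[OH^-] = sqrt(Kb x [F-]) = sqrt(1.47e-11 x 0.07435) = 1.05e-6 M.
pOH = 5.98, so pH = 14.00 - 5.98 = 8.02.

8.02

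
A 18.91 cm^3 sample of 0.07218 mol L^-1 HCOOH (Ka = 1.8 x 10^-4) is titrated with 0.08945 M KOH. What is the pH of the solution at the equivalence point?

n(HCOOH) = 0.07218 x 0.01891 = 0.001365 mol; V(KOH) at equivalence = 0.001365/0.08945 = 0.01526 L.
At equivalence all the acid is converted to HCOO-; total volume = 0.01891 + 0.01526 = 0.03417 L, so [HCOO-] = 0.001365/0.03417 = 0.03995 M.
Kb = Kw/Ka = 1.0e-14 / 1.8 x 10^-4 = 5.56e-11.
[OH^-] = sqrt(Kb x [HCOO-]) = sqrt(5.56e-11 x 0.03995) = 1.49e-6 M.
pOH = 5.83, so pH = 14.00 - 5.83 = 8.17.

8.17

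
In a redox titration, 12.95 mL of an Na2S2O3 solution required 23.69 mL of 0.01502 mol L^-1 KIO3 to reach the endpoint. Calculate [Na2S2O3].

n(KIO3) = 0.01502 x 0.02369 = 0.0003558 mol.
From the balanced equation, 1 mol KIO3 reacts with 6 mol Na2S2O3, so n(Na2S2O3) = 0.0003558 x 6/1 = 0.002135 mol.
[Na2S2O3] = 0.002135 / 0.01295 L = 0.165 M.

0.165 M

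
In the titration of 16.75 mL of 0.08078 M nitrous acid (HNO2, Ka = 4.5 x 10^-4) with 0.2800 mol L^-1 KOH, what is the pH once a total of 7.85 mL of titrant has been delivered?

n(acid) = 0.08078 x 0.01675 = 0.001353 mol; n(KOH) added = 0.2800 x 0.007850 = 0.002198 mol.
Base is in excess by 0.002198 - 0.001353 = 0.0008449 mol in a total volume of 0.02460 L.
[OH^-] = 0.0008449/0.02460 = 0.03435 M, so pOH = 1.46 and pH = 14.00 - 1.46 = 12.54.

12.54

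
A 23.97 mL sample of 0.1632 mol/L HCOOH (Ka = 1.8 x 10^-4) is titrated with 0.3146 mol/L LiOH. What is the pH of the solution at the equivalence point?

8.39

n(HCOOH) = 0.1632 x 0.02397 = 0.003912 mol; V(LiOH) at equivalence = 0.003912/0.3146 = 0.01243 L.
At equivalence all the acid is converted to HCOO-; total volume = 0.02397 + 0.01243 = 0.03640 L, so [HCOO-] = 0.003912/0.03640 = 0.1075 M.
Kb = Kw/Ka = 1.0e-14 / 1.8 x 10^-4 = 5.56e-11.
[OH^-] = sqrt(Kb x [HCOO-]) = sqrt(5.56e-11 x 0.1075) = 2.44e-6 M.
pOH = 5.61, so pH = 14.00 - 5.61 = 8.39.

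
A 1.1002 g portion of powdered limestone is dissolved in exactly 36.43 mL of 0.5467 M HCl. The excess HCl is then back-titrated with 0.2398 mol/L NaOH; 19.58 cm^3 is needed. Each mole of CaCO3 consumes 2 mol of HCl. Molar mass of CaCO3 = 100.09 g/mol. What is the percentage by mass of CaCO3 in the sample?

69.2%

Total n(HCl) added = 0.5467 x 0.03643 = 0.01992 mol.
n(NaOH) used = 0.2398 x 0.01958 = 0.004695 mol, which equals the excess n(HCl).
So n(HCl) consumed by the sample = 0.01992 - 0.004695 = 0.01522 mol.
n(CaCO3) = 0.01522 / 2 = 0.007610 mol.
mass CaCO3 = 0.007610 x 100.09 = 0.7617 g, so %CaCO3 = 0.7617/1.1002 x 100 = 69.2%.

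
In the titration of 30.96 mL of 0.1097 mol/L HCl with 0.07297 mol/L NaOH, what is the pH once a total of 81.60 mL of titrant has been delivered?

n(acid) = 0.1097 x 0.03096 = 0.003396 mol; n(NaOH) added = 0.07297 x 0.08160 = 0.005954 mol.
Base is in excess by 0.005954 - 0.003396 = 0.002558 mol in a total volume of 0.1126 L.
[OH^-] = 0.002558/0.1126 = 0.02273 M, so pOH = 1.64 and pH = 14.00 - 1.64 = 12.36.

12.36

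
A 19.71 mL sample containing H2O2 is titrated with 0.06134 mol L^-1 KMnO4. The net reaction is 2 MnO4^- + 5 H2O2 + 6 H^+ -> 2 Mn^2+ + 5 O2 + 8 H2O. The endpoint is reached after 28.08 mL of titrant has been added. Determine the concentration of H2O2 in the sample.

n(KMnO4) = 0.06134 x 0.02808 = 0.001722 mol.
From the balanced equation, 2 mol KMnO4 reacts with 5 mol H2O2, so n(H2O2) = 0.001722 x 5/2 = 0.004306 mol.
[H2O2] = 0.004306 / 0.01971 L = 0.218 M.

0.218 M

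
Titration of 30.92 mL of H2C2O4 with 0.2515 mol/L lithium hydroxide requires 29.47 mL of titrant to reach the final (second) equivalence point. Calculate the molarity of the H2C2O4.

n(LiOH) = 0.2515 x 0.02947 = 0.007412 mol.
At the final (second) equivalence point, 2 mol OH^- react per mol H2C2O4, so n(H2C2O4) = 0.007412 / 2 = 0.003706 mol.
[H2C2O4] = 0.003706 / 0.03092 L = 0.120 M.

0.120 M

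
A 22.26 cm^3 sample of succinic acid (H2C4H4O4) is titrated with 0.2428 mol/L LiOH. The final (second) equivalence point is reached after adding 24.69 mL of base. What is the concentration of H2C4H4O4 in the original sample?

n(LiOH) = 0.2428 x 0.02469 = 0.005995 mol.
At the final (second) equivalence point, 2 mol OH^- react per mol H2C4H4O4, so n(H2C4H4O4) = 0.005995 / 2 = 0.002997 mol.
[H2C4H4O4] = 0.002997 / 0.02226 L = 0.135 M.

0.135 M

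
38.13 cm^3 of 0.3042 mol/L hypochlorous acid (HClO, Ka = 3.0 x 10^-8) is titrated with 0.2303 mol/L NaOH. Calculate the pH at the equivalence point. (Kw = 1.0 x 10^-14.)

n(HClO) = 0.3042 x 0.03813 = 0.01160 mol; V(NaOH) at equivalence = 0.01160/0.2303 = 0.05037 L.
At equivalence all the acid is converted to ClO-; total volume = 0.03813 + 0.05037 = 0.08850 L, so [ClO-] = 0.01160/0.08850 = 0.1311 M.
Kb = Kw/Ka = 1.0e-14 / 3.0 x 10^-8 = 3.33e-7.
[OH^-] = sqrt(Kb x [ClO-]) = sqrt(3.33e-7 x 0.1311) = 0.000209 M.
pOH = 3.68, so pH = 14.00 - 3.68 = 10.32.

10.32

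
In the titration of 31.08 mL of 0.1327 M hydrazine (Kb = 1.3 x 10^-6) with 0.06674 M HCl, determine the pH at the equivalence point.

4.73

n(N2H4) = 0.1327 x 0.03108 = 0.004124 mol; V(HCl) at equivalence = 0.004124/0.06674 = 0.06180 L.
At equivalence the base is fully converted to N2H5+; total volume = 0.09288 L, so [N2H5+] = 0.004124/0.09288 = 0.04441 M.
Ka(N2H5+) = Kw/Kb = 1.0e-14 / 1.3 x 10^-6 = 7.69e-9.
[H^+] = sqrt(Ka x [N2H5+]) = sqrt(7.69e-9 x 0.04441) = 1.85e-5 M.
pH = -log(1.85e-5) = 4.73.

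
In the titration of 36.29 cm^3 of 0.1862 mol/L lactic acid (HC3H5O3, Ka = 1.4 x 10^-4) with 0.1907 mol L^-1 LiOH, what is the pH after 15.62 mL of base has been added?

3.75

Initial n(HC3H5O3) = 0.1862 x 0.03629 = 0.006757 mol.
n(LiOH) added = 0.1907 x 0.01562 = 0.002979 mol, converting that many moles of HC3H5O3 to C3H5O3-.
Remaining n(HC3H5O3) = 0.003778 mol; n(C3H5O3-) = 0.002979 mol.
By Henderson-Hasselbalch, pH = pKa + log([A^-]/[HA]) = 3.85 + log(0.002979/0.003778) = 3.85 + (-0.10) = 3.75.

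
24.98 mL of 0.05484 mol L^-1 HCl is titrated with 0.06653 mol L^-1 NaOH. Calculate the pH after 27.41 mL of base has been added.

n(acid) = 0.05484 x 0.02498 = 0.001370 mol; n(NaOH) added = 0.06653 x 0.02741 = 0.001824 mol.
Base is in excess by 0.001824 - 0.001370 = 0.0004537 mol in a total volume of 0.05239 L.
[OH^-] = 0.0004537/0.05239 = 0.008660 M, so pOH = 2.06 and pH = 14.00 - 2.06 = 11.94.

11.94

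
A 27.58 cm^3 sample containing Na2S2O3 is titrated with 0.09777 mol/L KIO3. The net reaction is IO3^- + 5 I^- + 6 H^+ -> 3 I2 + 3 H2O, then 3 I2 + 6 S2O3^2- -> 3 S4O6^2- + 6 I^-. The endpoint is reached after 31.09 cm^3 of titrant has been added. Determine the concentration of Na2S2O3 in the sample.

n(KIO3) = 0.09777 x 0.03109 = 0.003040 mol.
From the balanced equation, 1 mol KIO3 reacts with 6 mol Na2S2O3, so n(Na2S2O3) = 0.003040 x 6/1 = 0.01824 mol.
[Na2S2O3] = 0.01824 / 0.02758 L = 0.661 M.

0.661 M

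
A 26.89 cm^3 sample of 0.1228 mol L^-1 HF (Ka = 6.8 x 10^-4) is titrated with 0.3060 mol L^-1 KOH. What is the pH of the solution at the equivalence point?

n(HF) = 0.1228 x 0.02689 = 0.003302 mol; V(KOH) at equivalence = 0.003302/0.3060 = 0.01079 L.
At equivalence all the acid is converted to F-; total volume = 0.02689 + 0.01079 = 0.03768 L, so [F-] = 0.003302/0.03768 = 0.08763 M.
Kb = Kw/Ka = 1.0e-14 / 6.8 x 10^-4 = 1.47e-11.
[OH^-] = sqrt(Kb x [F-]) = sqrt(1.47e-11 x 0.08763) = 1.14e-6 M.
pOH = 5.94, so pH = 14.00 - 5.94 = 8.06.

8.06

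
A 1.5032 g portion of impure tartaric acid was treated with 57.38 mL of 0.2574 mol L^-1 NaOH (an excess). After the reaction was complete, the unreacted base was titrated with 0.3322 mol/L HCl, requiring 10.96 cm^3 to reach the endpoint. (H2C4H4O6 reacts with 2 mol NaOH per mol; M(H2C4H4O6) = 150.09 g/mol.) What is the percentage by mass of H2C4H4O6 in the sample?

55.6%

Total n(NaOH) added = 0.2574 x 0.05738 = 0.01477 mol.
n(HCl) used = 0.3322 x 0.01096 = 0.003641 mol, which equals the excess n(NaOH).
So n(NaOH) consumed by the sample = 0.01477 - 0.003641 = 0.01113 mol.
n(H2C4H4O6) = 0.01113 / 2 = 0.005564 mol.
mass H2C4H4O6 = 0.005564 x 150.09 = 0.8352 g, so %H2C4H4O6 = 0.8352/1.5032 x 100 = 55.6%.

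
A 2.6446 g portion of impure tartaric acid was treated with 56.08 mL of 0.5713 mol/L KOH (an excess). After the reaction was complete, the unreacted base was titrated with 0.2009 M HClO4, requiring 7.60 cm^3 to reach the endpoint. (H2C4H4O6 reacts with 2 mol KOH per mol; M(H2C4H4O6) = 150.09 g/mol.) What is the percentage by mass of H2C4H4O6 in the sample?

Total n(KOH) added = 0.5713 x 0.05608 = 0.03204 mol.
n(HClO4) used = 0.2009 x 0.007600 = 0.001527 mol, which equals the excess n(KOH).
So n(KOH) consumed by the sample = 0.03204 - 0.001527 = 0.03051 mol.
n(H2C4H4O6) = 0.03051 / 2 = 0.01526 mol.
mass H2C4H4O6 = 0.01526 x 150.09 = 2.290 g, so %H2C4H4O6 = 2.290/2.6446 x 100 = 86.6%.

86.6%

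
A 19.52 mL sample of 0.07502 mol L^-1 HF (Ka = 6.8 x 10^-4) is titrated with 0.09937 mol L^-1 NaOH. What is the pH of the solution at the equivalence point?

7.90

n(HF) = 0.07502 x 0.01952 = 0.001464 mol; V(NaOH) at equivalence = 0.001464/0.09937 = 0.01474 L.
At equivalence all the acid is converted to F-; total volume = 0.01952 + 0.01474 = 0.03426 L, so [F-] = 0.001464/0.03426 = 0.04275 M.
Kb = Kw/Ka = 1.0e-14 / 6.8 x 10^-4 = 1.47e-11.
[OH^-] = sqrt(Kb x [F-]) = sqrt(1.47e-11 x 0.04275) = 7.93e-7 M.
pOH = 6.10, so pH = 14.00 - 6.10 = 7.90.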